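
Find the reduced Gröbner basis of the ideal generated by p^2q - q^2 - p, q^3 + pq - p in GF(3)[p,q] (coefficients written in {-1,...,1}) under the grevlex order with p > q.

The reduced Gröbner basis is the canonical form of the ideal for this ordering.

f_1 = p^2q - q^2 - p, LT = p^2q.
f_2 = q^3 + pq - p, LT = q^3.

S(f_1,f_2): lcm = p^2q^3. S = -p^3q - q^4 + p^3 - pq^2.
  reduce S modulo (f_1, f_2):
  remainder p^3 - pq^2 - p^2 - pq ≠ 0; add g_3 = p^3 - pq^2 - p^2 - pq to the basis.

The other S-polynomials (S(f_1,g_3), S(f_2,g_3)) all reduce to 0 modulo the current basis, so we have a Gröbner basis.

G = {p^3 - pq^2 - p^2 - pq, p^2q - q^2 - p, q^3 + pq - p}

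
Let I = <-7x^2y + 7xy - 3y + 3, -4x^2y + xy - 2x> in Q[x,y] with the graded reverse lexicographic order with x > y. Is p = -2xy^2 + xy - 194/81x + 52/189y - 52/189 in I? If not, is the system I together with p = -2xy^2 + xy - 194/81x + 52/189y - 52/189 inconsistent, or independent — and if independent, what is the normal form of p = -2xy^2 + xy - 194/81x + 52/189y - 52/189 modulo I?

First compute the reduced Gröbner basis of I by Buchberger's algorithm.
f_1 = -7x^2y + 7xy - 3y + 3, LT = x^2y.
f_2 = -4x^2y + xy - 2x, LT = x^2y.

S(f_1,f_2): lcm = x^2y. S = -3/4xy - 1/2x + 3/7y - 3/7.
  leading term xy: no divisor's leading term divides it; move -3/4xy to the remainder.
  leading term x: no divisor's leading term divides it; move -1/2x to the remainder.
  leading term y: no divisor's leading term divides it; move 3/7y to the remainder.
  leading term 1: no divisor's leading term divides it; move -3/7 to the remainder.
  remainder -3/4xy - 1/2x + 3/7y - 3/7 ≠ 0; add h_3 = -3/4xy - 1/2x + 3/7y - 3/7 to the basis.

S(f_1,h_3): lcm = x^2y. S = -2/3x^2 - 3/7xy - 4/7x + 3/7y - 3/7.
  leading term x^2: no divisor's leading term divides it; move -2/3x^2 to the remainder.
  leading term xy: subtract (4/7)·h_3 from -3/7xy - 4/7x + 3/7y - 3/7 → -2/7x + 9/49y - 9/49
  leading term x: no divisor's leading term divides it; move -2/7x to the remainder.
  leading term y: no divisor's leading term divides it; move 9/49y to the remainder.
  leading term 1: no divisor's leading term divides it; move -9/49 to the remainder.
  remainder -2/3x^2 - 2/7x + 9/49y - 9/49 ≠ 0; add h_4 = -2/3x^2 - 2/7x + 9/49y - 9/49 to the basis.

S(f_1,h_4): lcm = x^2y. S = -10/7xy + 27/98y^2 + 15/98y - 3/7.
  leading term xy: subtract (40/21)·h_3 from -10/7xy + 27/98y^2 + 15/98y - 3/7 → 27/98y^2 + 20/21x - 65/98y + 19/49
  leading term y^2: no divisor's leading term divides it; move 27/98y^2 to the remainder.
  leading term x: no divisor's leading term divides it; move 20/21x to the remainder.
  leading term y: no divisor's leading term divides it; move -65/98y to the remainder.
  leading term 1: no divisor's leading term divides it; move 19/49 to the remainder.
  remainder 27/98y^2 + 20/21x - 65/98y + 19/49 ≠ 0; add h_5 = 27/98y^2 + 20/21x - 65/98y + 19/49 to the basis.

The other S-polynomials (S(f_2,h_3), S(f_2,h_4), S(h_3,h_4), S(f_1,h_5), S(f_2,h_5), S(h_3,h_5), S(h_4,h_5)) all reduce to 0 modulo the current basis, so we have a Gröbner basis.
Inter-reduce: drop elements whose leading term is divisible by another's, tail-reduce, and make monic.
Reduced Gröbner basis: {x^2 + 3/7x - 27/98y + 27/98, xy + 2/3x - 4/7y + 4/7, y^2 + 280/81x - 65/27y + 38/27}.
Label its elements g_1 = x^2 + 3/7x - 27/98y + 27/98, g_2 = xy + 2/3x - 4/7y + 4/7, g_3 = y^2 + 280/81x - 65/27y + 38/27.

Reduce p = -2xy^2 + xy - 194/81x + 52/189y - 52/189 modulo G:
  leading term xy^2: subtract (-2y)·g_2 from -2xy^2 + xy - 194/81x + 52/189y - 52/189 → 7/3xy - 8/7y^2 - 194/81x + 268/189y - 52/189
  leading term xy: subtract (7/3)·g_2 from 7/3xy - 8/7y^2 - 194/81x + 268/189y - 52/189 → -8/7y^2 - 320/81x + 520/189y - 304/189
  leading term y^2: subtract (-8/7)·g_3 from -8/7y^2 - 320/81x + 520/189y - 304/189 → 0
  normal form = 0.
Since the normal form is 0, p ∈ I.

-2xy^2 + xy - 194/81x + 52/189y - 52/189 lies in I (it reduces to 0).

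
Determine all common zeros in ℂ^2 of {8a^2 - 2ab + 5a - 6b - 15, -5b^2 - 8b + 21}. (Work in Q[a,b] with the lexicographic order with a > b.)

Compute a lex Gröbner basis by Buchberger's algorithm.
f_1 = 8a^2 - 2ab + 5a - 6b - 15, LT = a^2.
f_2 = -5b^2 - 8b + 21, LT = b^2.

The S-polynomials (S(f_1,f_2)) all reduce to 0 modulo the current basis, so we have a Gröbner basis.
Inter-reduce: drop elements whose leading term is divisible by another's, tail-reduce, and make monic.
Reduced Gröbner basis: {a^2 - 1/4ab + 5/8a - 3/4b - 15/8, b^2 + 8/5b - 21/5}.

The lex basis is triangular: the last element involves only b. Solving b^2 + 8/5b - 21/5 = 0 gives b ∈ {-3, 7/5}; substituting each value into the earlier elements determines the remaining variables.
  b = -3: the earlier basis element becomes a^2 + 11/8a + 3/8 = 0, giving a = -1, -3/8 — points (-1, -3), (-3/8, -3).
  b = 7/5: the earlier basis element becomes a^2 + 11/40a - 117/40 = 0, giving a = -11/80 + sqrt(18841)/80, -sqrt(18841)/80 - 11/80 — points (-11/80 + sqrt(18841)/80, 7/5), (-sqrt(18841)/80 - 11/80, 7/5).
This is the nonlinear analogue of row-reducing a linear system.

{(-1, -3), (-3/8, -3), (-11/80 + sqrt(18841)/80, 7/5), (-sqrt(18841)/80 - 11/80, 7/5)}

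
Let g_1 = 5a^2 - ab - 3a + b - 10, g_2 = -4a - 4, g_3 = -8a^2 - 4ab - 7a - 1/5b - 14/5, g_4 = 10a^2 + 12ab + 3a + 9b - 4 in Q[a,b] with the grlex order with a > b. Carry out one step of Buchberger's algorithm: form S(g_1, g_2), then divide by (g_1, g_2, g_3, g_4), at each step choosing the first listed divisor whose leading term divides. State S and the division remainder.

lcm(LM(g_1), LM(g_2)) = a^2.
S = (lcm/LT(g_1))·g_1 − (lcm/LT(g_2))·g_2 = -1/5ab - 8/5a + 1/5b - 2.
Reduce S modulo (g_1, g_2, g_3, g_4) in that order:
  leading term ab: subtract (1/20b)·g_2 from -1/5ab - 8/5a + 1/5b - 2 → -8/5a + 2/5b - 2
  leading term a: subtract (2/5)·g_2 from -8/5a + 2/5b - 2 → 2/5b - 2/5
  leading term b: no divisor's leading term divides it; move 2/5b to the remainder.
  leading term 1: no divisor's leading term divides it; move -2/5 to the remainder.
The remainder 2/5b - 2/5 is nonzero, so it would be added as the next basis element.

S(g_1, g_2) = -1/5ab - 8/5a + 1/5b - 2; remainder on division = 2/5b - 2/5.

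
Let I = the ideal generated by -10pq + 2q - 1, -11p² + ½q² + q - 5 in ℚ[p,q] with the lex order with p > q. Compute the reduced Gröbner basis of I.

f_1 = -10pq + 2q - 1, LT = pq.
f_2 = -11p² + ½q² + q - 5, LT = p².

S(f_1,f_2): lcm = p²q. S = -⅕pq + 1/10p + 1/22q³ + 1/11q² - 5/11q.
  leading term pq: subtract (1/50)·f_1 from -⅕pq + 1/10p + 1/22q³ + 1/11q² - 5/11q → 1/10p + 1/22q³ + 1/11q² - 136/275q + 1/50
  leading term p: no divisor's leading term divides it; move 1/10p to the remainder.
  leading term q³: no divisor's leading term divides it; move 1/22q³ to the remainder.
  leading term q²: no divisor's leading term divides it; move 1/11q² to the remainder.
  leading term q: no divisor's leading term divides it; move -136/275q to the remainder.
  leading term 1: no divisor's leading term divides it; move 1/50 to the remainder.
  remainder 1/10p + 1/22q³ + 1/11q² - 136/275q + 1/50 ≠ 0; add g_3 = 1/10p + 1/22q³ + 1/11q² - 136/275q + 1/50 to the basis.

S(f_1,g_3): lcm = pq. S = -5/11q⁴ - 10/11q³ + 272/55q² - ⅖q + 1/10.
  leading term q⁴: no divisor's leading term divides it; move -5/11q⁴ to the remainder.
  leading term q³: no divisor's leading term divides it; move -10/11q³ to the remainder.
  leading term q²: no divisor's leading term divides it; move 272/55q² to the remainder.
  leading term q: no divisor's leading term divides it; move -⅖q to the remainder.
  leading term 1: no divisor's leading term divides it; move 1/10 to the remainder.
  remainder -5/11q⁴ - 10/11q³ + 272/55q² - ⅖q + 1/10 ≠ 0; add g_4 = -5/11q⁴ - 10/11q³ + 272/55q² - ⅖q + 1/10 to the basis.

The other S-polynomials (S(f_2,g_3), S(f_1,g_4), S(f_2,g_4), S(g_3,g_4)) all reduce to 0 modulo the current basis, so we have a Gröbner basis.
Inter-reduce: drop elements whose leading term is divisible by another's, tail-reduce, and make monic.

G = {p + 5/11q³ + 10/11q² - 272/55q + ⅕, q⁴ + 2q³ - 272/25q² + 22/25q - 11/50}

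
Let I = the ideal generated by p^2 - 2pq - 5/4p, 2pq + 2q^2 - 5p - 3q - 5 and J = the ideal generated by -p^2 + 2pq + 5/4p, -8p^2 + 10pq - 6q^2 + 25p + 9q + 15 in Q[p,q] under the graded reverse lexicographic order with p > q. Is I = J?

Yes, the ideals are equal.

Equality of ideals is decidable: compute both reduced Gröbner bases (unique for the ordering) and check whether they agree.
Buchberger on the first generating set:
f_1 = p^2 - 2pq - 5/4p, LT = p^2.
f_2 = 2pq + 2q^2 - 5p - 3q - 5, LT = pq.

S(f_1,f_2): lcm = p^2q. S = -3pq^2 + 5/2p^2 + 1/4pq + 5/2p.
  leading term pq^2: subtract (-3/2q)·f_2 from -3pq^2 + 5/2p^2 + 1/4pq + 5/2p → 3q^3 + 5/2p^2 - 29/4pq - 9/2q^2 + 5/2p - 15/2q
  leading term q^3: no divisor's leading term divides it; move 3q^3 to the remainder.
  leading term p^2: subtract (5/2)·f_1 from 5/2p^2 - 29/4pq - 9/2q^2 + 5/2p - 15/2q → -9/4pq - 9/2q^2 + 45/8p - 15/2q
  leading term pq: subtract (-9/8)·f_2 from -9/4pq - 9/2q^2 + 45/8p - 15/2q → -9/4q^2 - 87/8q - 45/8
  leading term q^2: no divisor's leading term divides it; move -9/4q^2 to the remainder.
  leading term q: no divisor's leading term divides it; move -87/8q to the remainder.
  leading term 1: no divisor's leading term divides it; move -45/8 to the remainder.
  remainder 3q^3 - 9/4q^2 - 87/8q - 45/8 ≠ 0; add g_3 = 3q^3 - 9/4q^2 - 87/8q - 45/8 to the basis.

The other S-polynomials (S(f_1,g_3), S(f_2,g_3)) all reduce to 0 modulo the current basis, so we have a Gröbner basis.
Inter-reduce: drop elements whose leading term is divisible by another's, tail-reduce, and make monic.
Reduced Gröbner basis: {q^3 - 3/4q^2 - 29/8q - 15/8, p^2 + 2q^2 - 25/4p - 3q - 5, pq + q^2 - 5/2p - 3/2q - 5/2}.

Buchberger on the second generating set:
h_1 = -p^2 + 2pq + 5/4p, LT = p^2.
h_2 = -8p^2 + 10pq - 6q^2 + 25p + 9q + 15, LT = p^2.

S(h_1,h_2): lcm = p^2. S = -3/4pq - 3/4q^2 + 15/8p + 9/8q + 15/8.
  leading term pq: no divisor's leading term divides it; move -3/4pq to the remainder.
  leading term q^2: no divisor's leading term divides it; move -3/4q^2 to the remainder.
  leading term p: no divisor's leading term divides it; move 15/8p to the remainder.
  leading term q: no divisor's leading term divides it; move 9/8q to the remainder.
  leading term 1: no divisor's leading term divides it; move 15/8 to the remainder.
  remainder -3/4pq - 3/4q^2 + 15/8p + 9/8q + 15/8 ≠ 0; add k_3 = -3/4pq - 3/4q^2 + 15/8p + 9/8q + 15/8 to the basis.

S(h_1,k_3): lcm = p^2q. S = -3pq^2 + 5/2p^2 + 1/4pq + 5/2p.
  leading term pq^2: subtract (4q)·k_3 from -3pq^2 + 5/2p^2 + 1/4pq + 5/2p → 3q^3 + 5/2p^2 - 29/4pq - 9/2q^2 + 5/2p - 15/2q
  leading term q^3: no divisor's leading term divides it; move 3q^3 to the remainder.
  leading term p^2: subtract (-5/2)·h_1 from 5/2p^2 - 29/4pq - 9/2q^2 + 5/2p - 15/2q → -9/4pq - 9/2q^2 + 45/8p - 15/2q
  leading term pq: subtract (3)·k_3 from -9/4pq - 9/2q^2 + 45/8p - 15/2q → -9/4q^2 - 87/8q - 45/8
  leading term q^2: no divisor's leading term divides it; move -9/4q^2 to the remainder.
  leading term q: no divisor's leading term divides it; move -87/8q to the remainder.
  leading term 1: no divisor's leading term divides it; move -45/8 to the remainder.
  remainder 3q^3 - 9/4q^2 - 87/8q - 45/8 ≠ 0; add k_4 = 3q^3 - 9/4q^2 - 87/8q - 45/8 to the basis.

The other S-polynomials (S(h_2,k_3), S(h_1,k_4), S(h_2,k_4), S(k_3,k_4)) all reduce to 0 modulo the current basis, so we have a Gröbner basis.
Inter-reduce: drop elements whose leading term is divisible by another's, tail-reduce, and make monic.
Reduced Gröbner basis: {q^3 - 3/4q^2 - 29/8q - 15/8, p^2 + 2q^2 - 25/4p - 3q - 5, pq + q^2 - 5/2p - 3/2q - 5/2}.

Same reduced basis, so the two generating sets span the same ideal.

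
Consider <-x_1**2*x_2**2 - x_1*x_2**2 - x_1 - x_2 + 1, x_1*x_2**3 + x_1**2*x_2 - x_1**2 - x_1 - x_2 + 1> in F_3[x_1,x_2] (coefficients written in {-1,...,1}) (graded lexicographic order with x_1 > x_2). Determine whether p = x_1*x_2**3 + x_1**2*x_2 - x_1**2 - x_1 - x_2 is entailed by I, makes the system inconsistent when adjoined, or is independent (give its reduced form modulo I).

First compute the reduced Gröbner basis of I by Buchberger's algorithm.
f_1 = -x_1**2*x_2**2 - x_1*x_2**2 - x_1 - x_2 + 1, LT = x_1**2*x_2**2.
f_2 = x_1*x_2**3 + x_1**2*x_2 - x_1**2 - x_1 - x_2 + 1, LT = x_1*x_2**3.

S(f_1,f_2): lcm = x_1**2*x_2**3. S = -x_1**3*x_2 + x_1*x_2**3 + x_1**3 + x_1**2 - x_1*x_2 + x_2**2 - x_1 - x_2.
  leading term x_1**3*x_2: no divisor's leading term divides it; move -x_1**3*x_2 to the remainder.
  leading term x_1*x_2**3: subtract (1)·f_2 from x_1*x_2**3 + x_1**3 + x_1**2 - x_1*x_2 + x_2**2 - x_1 - x_2 → x_1**3 - x_1**2*x_2 - x_1**2 - x_1*x_2 + x_2**2 - 1
  leading term x_1**3: no divisor's leading term divides it; move x_1**3 to the remainder.
  leading term x_1**2*x_2: no divisor's leading term divides it; move -x_1**2*x_2 to the remainder.
  leading term x_1**2: no divisor's leading term divides it; move -x_1**2 to the remainder.
  leading term x_1*x_2: no divisor's leading term divides it; move -x_1*x_2 to the remainder.
  leading term x_2**2: no divisor's leading term divides it; move x_2**2 to the remainder.
  leading term 1: no divisor's leading term divides it; move -1 to the remainder.
  remainder -x_1**3*x_2 + x_1**3 - x_1**2*x_2 - x_1**2 - x_1*x_2 + x_2**2 - 1 ≠ 0; add h_3 = -x_1**3*x_2 + x_1**3 - x_1**2*x_2 - x_1**2 - x_1*x_2 + x_2**2 - 1 to the basis.

S(f_1,h_3): lcm = x_1**3*x_2**2. S = x_1**3*x_2 - x_1**2*x_2 - x_1*x_2**2 + x_2**3 + x_1**2 + x_1*x_2 - x_1 - x_2.
  leading term x_1**3*x_2: subtract (-1)·h_3 from x_1**3*x_2 - x_1**2*x_2 - x_1*x_2**2 + x_2**3 + x_1**2 + x_1*x_2 - x_1 - x_2 → x_1**3 + x_1**2*x_2 - x_1*x_2**2 + x_2**3 + x_2**2 - x_1 - x_2 - 1
  leading term x_1**3: no divisor's leading term divides it; move x_1**3 to the remainder.
  leading term x_1**2*x_2: no divisor's leading term divides it; move x_1**2*x_2 to the remainder.
  leading term x_1*x_2**2: no divisor's leading term divides it; move -x_1*x_2**2 to the remainder.
  leading term x_2**3: no divisor's leading term divides it; move x_2**3 to the remainder.
  leading term x_2**2: no divisor's leading term divides it; move x_2**2 to the remainder.
  leading term x_1: no divisor's leading term divides it; move -x_1 to the remainder.
  leading term x_2: no divisor's leading term divides it; move -x_2 to the remainder.
  leading term 1: no divisor's leading term divides it; move -1 to the remainder.
  remainder x_1**3 + x_1**2*x_2 - x_1*x_2**2 + x_2**3 + x_2**2 - x_1 - x_2 - 1 ≠ 0; add h_4 = x_1**3 + x_1**2*x_2 - x_1*x_2**2 + x_2**3 + x_2**2 - x_1 - x_2 - 1 to the basis.

S(f_2,h_3): lcm = x_1**3*x_2**3. S = x_1**4*x_2 + x_1**3*x_2**2 - x_1**2*x_2**3 - x_1**4 - x_1**2*x_2**2 - x_1*x_2**3 + x_2**4 - x_1**3 - x_1**2*x_2 + x_1**2 - x_2**2.
  leading term x_1**4*x_2: subtract (-x_1)·h_3 from x_1**4*x_2 + x_1**3*x_2**2 - x_1**2*x_2**3 - x_1**4 - x_1**2*x_2**2 - x_1*x_2**3 + x_2**4 - x_1**3 - x_1**2*x_2 + x_1**2 - x_2**2 → x_1**3*x_2**2 - x_1**2*x_2**3 - x_1**3*x_2 - x_1**2*x_2**2 - x_1*x_2**3 + x_2**4 + x_1**3 + x_1**2*x_2 + x_1*x_2**2 + x_1**2 - x_2**2 - x_1
  leading term x_1**3*x_2**2: subtract (-x_1)·f_1 from x_1**3*x_2**2 - x_1**2*x_2**3 - x_1**3*x_2 - x_1**2*x_2**2 - x_1*x_2**3 + x_2**4 + x_1**3 + x_1**2*x_2 + x_1*x_2**2 + x_1**2 - x_2**2 - x_1 → -x_1**2*x_2**3 - x_1**3*x_2 + x_1**2*x_2**2 - x_1*x_2**3 + x_2**4 + x_1**3 + x_1**2*x_2 + x_1*x_2**2 - x_1*x_2 - x_2**2
  leading term x_1**2*x_2**3: subtract (x_2)·f_1 from -x_1**2*x_2**3 - x_1**3*x_2 + x_1**2*x_2**2 - x_1*x_2**3 + x_2**4 + x_1**3 + x_1**2*x_2 + x_1*x_2**2 - x_1*x_2 - x_2**2 → -x_1**3*x_2 + x_1**2*x_2**2 + x_2**4 + x_1**3 + x_1**2*x_2 + x_1*x_2**2 - x_2
  leading term x_1**3*x_2: subtract (1)·h_3 from -x_1**3*x_2 + x_1**2*x_2**2 + x_2**4 + x_1**3 + x_1**2*x_2 + x_1*x_2**2 - x_2 → x_1**2*x_2**2 + x_2**4 - x_1**2*x_2 + x_1*x_2**2 + x_1**2 + x_1*x_2 - x_2**2 - x_2 + 1
  leading term x_1**2*x_2**2: subtract (-1)·f_1 from x_1**2*x_2**2 + x_2**4 - x_1**2*x_2 + x_1*x_2**2 + x_1**2 + x_1*x_2 - x_2**2 - x_2 + 1 → x_2**4 - x_1**2*x_2 + x_1**2 + x_1*x_2 - x_2**2 - x_1 + x_2 - 1
  leading term x_2**4: no divisor's leading term divides it; move x_2**4 to the remainder.
  leading term x_1**2*x_2: no divisor's leading term divides it; move -x_1**2*x_2 to the remainder.
  leading term x_1**2: no divisor's leading term divides it; move x_1**2 to the remainder.
  leading term x_1*x_2: no divisor's leading term divides it; move x_1*x_2 to the remainder.
  leading term x_2**2: no divisor's leading term divides it; move -x_2**2 to the remainder.
  leading term x_1: no divisor's leading term divides it; move -x_1 to the remainder.
  leading term x_2: no divisor's leading term divides it; move x_2 to the remainder.
  leading term 1: no divisor's leading term divides it; move -1 to the remainder.
  remainder x_2**4 - x_1**2*x_2 + x_1**2 + x_1*x_2 - x_2**2 - x_1 + x_2 - 1 ≠ 0; add h_5 = x_2**4 - x_1**2*x_2 + x_1**2 + x_1*x_2 - x_2**2 - x_1 + x_2 - 1 to the basis.

The other S-polynomials (S(f_1,h_4), S(f_2,h_4), S(h_3,h_4), S(f_1,h_5), S(f_2,h_5), S(h_3,h_5), S(h_4,h_5)) all reduce to 0 modulo the current basis, so we have a Gröbner basis.
Inter-reduce: drop elements whose leading term is divisible by another's, tail-reduce, and make monic.
Reduced Gröbner basis: {x_1**2*x_2**2 + x_1*x_2**2 + x_1 + x_2 - 1, x_1*x_2**3 + x_1**2*x_2 - x_1**2 - x_1 - x_2 + 1, x_2**4 - x_1**2*x_2 + x_1**2 + x_1*x_2 - x_2**2 - x_1 + x_2 - 1, x_1**3 + x_1**2*x_2 - x_1*x_2**2 + x_2**3 + x_2**2 - x_1 - x_2 - 1}.
Label its elements g_1 = x_1**2*x_2**2 + x_1*x_2**2 + x_1 + x_2 - 1, g_2 = x_1*x_2**3 + x_1**2*x_2 - x_1**2 - x_1 - x_2 + 1, g_3 = x_2**4 - x_1**2*x_2 + x_1**2 + x_1*x_2 - x_2**2 - x_1 + x_2 - 1, g_4 = x_1**3 + x_1**2*x_2 - x_1*x_2**2 + x_2**3 + x_2**2 - x_1 - x_2 - 1.

Reduce p = x_1*x_2**3 + x_1**2*x_2 - x_1**2 - x_1 - x_2 modulo G:
  leading term x_1*x_2**3: subtract (1)·g_2 from x_1*x_2**3 + x_1**2*x_2 - x_1**2 - x_1 - x_2 → -1
  leading term 1: no divisor's leading term divides it; move -1 to the remainder.
  normal form = -1.
The normal form is nonzero, so p ∉ I. Since p minus its normal form lies in I, I + (p) = I + (r) where r = -1; decide whether this ideal is the whole ring.
Here r = -1 is a nonzero constant, hence a unit: 1 ∈ I + (p), the Gröbner basis of I + (p) is {1}, and the enlarged system has no common solution — adjoining p is inconsistent.

Adjoining x_1*x_2**3 + x_1**2*x_2 - x_1**2 - x_1 - x_2 makes the ideal the whole ring: the system is inconsistent.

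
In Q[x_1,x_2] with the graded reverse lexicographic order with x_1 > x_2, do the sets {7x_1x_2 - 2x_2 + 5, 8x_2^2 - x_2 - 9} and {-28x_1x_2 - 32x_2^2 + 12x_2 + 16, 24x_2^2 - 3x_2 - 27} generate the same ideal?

Yes, the ideals are equal.

Two ideals are equal iff their reduced Gröbner bases coincide (the reduced basis is unique for a fixed ordering).
Buchberger on the first generating set:
f_1 = 7x_1x_2 - 2x_2 + 5, LT = x_1x_2.
f_2 = 8x_2^2 - x_2 - 9, LT = x_2^2.

S(f_1,f_2): lcm = x_1x_2^2. S = 1/8x_1x_2 - 2/7x_2^2 + 9/8x_1 + 5/7x_2.
  leading term x_1x_2: subtract (1/56)·f_1 from 1/8x_1x_2 - 2/7x_2^2 + 9/8x_1 + 5/7x_2 → -2/7x_2^2 + 9/8x_1 + 3/4x_2 - 5/56
  leading term x_2^2: subtract (-1/28)·f_2 from -2/7x_2^2 + 9/8x_1 + 3/4x_2 - 5/56 → 9/8x_1 + 5/7x_2 - 23/56
  leading term x_1: no divisor's leading term divides it; move 9/8x_1 to the remainder.
  leading term x_2: no divisor's leading term divides it; move 5/7x_2 to the remainder.
  leading term 1: no divisor's leading term divides it; move -23/56 to the remainder.
  remainder 9/8x_1 + 5/7x_2 - 23/56 ≠ 0; add g_3 = 9/8x_1 + 5/7x_2 - 23/56 to the basis.

The other S-polynomials (S(f_1,g_3), S(f_2,g_3)) all reduce to 0 modulo the current basis, so we have a Gröbner basis.
Inter-reduce: drop elements whose leading term is divisible by another's, tail-reduce, and make monic.
Reduced Gröbner basis: {x_2^2 - 1/8x_2 - 9/8, x_1 + 40/63x_2 - 23/63}.

Buchberger on the second generating set:
h_1 = -28x_1x_2 - 32x_2^2 + 12x_2 + 16, LT = x_1x_2.
h_2 = 24x_2^2 - 3x_2 - 27, LT = x_2^2.

S(h_1,h_2): lcm = x_1x_2^2. S = 8/7x_2^3 + 1/8x_1x_2 - 3/7x_2^2 + 9/8x_1 - 4/7x_2.
  leading term x_2^3: subtract (1/21x_2)·h_2 from 8/7x_2^3 + 1/8x_1x_2 - 3/7x_2^2 + 9/8x_1 - 4/7x_2 → 1/8x_1x_2 - 2/7x_2^2 + 9/8x_1 + 5/7x_2
  leading term x_1x_2: subtract (-1/224)·h_1 from 1/8x_1x_2 - 2/7x_2^2 + 9/8x_1 + 5/7x_2 → -3/7x_2^2 + 9/8x_1 + 43/56x_2 + 1/14
  leading term x_2^2: subtract (-1/56)·h_2 from -3/7x_2^2 + 9/8x_1 + 43/56x_2 + 1/14 → 9/8x_1 + 5/7x_2 - 23/56
  leading term x_1: no divisor's leading term divides it; move 9/8x_1 to the remainder.
  leading term x_2: no divisor's leading term divides it; move 5/7x_2 to the remainder.
  leading term 1: no divisor's leading term divides it; move -23/56 to the remainder.
  remainder 9/8x_1 + 5/7x_2 - 23/56 ≠ 0; add k_3 = 9/8x_1 + 5/7x_2 - 23/56 to the basis.

The other S-polynomials (S(h_1,k_3), S(h_2,k_3)) all reduce to 0 modulo the current basis, so we have a Gröbner basis.
Inter-reduce: drop elements whose leading term is divisible by another's, tail-reduce, and make monic.
Reduced Gröbner basis: {x_2^2 - 1/8x_2 - 9/8, x_1 + 40/63x_2 - 23/63}.

The two bases agree; hence the ideals are identical.
The choice of monomial ordering does not affect the verdict — as long as both bases are computed under the same ordering, their equality decides ideal equality.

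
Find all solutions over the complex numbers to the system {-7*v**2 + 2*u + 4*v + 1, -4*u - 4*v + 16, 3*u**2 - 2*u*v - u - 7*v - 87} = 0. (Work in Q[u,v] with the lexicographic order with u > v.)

{(5, -1)}

Compute a lex Gröbner basis by Buchberger's algorithm.
f_1 = 2*u - 7*v**2 + 4*v + 1, LT = u.
f_2 = -4*u - 4*v + 16, LT = u.
f_3 = 3*u**2 - 2*u*v - u - 7*v - 87, LT = u**2.

S(f_1,f_2): lcm = u. S = -7/2*v**2 + v + 9/2.
  leading term v**2: no divisor's leading term divides it; move -7/2*v**2 to the remainder.
  leading term v: no divisor's leading term divides it; move v to the remainder.
  leading term 1: no divisor's leading term divides it; move 9/2 to the remainder.
  remainder -7/2*v**2 + v + 9/2 ≠ 0; add h_4 = -7/2*v**2 + v + 9/2 to the basis.

S(f_1,f_3): lcm = u**2. S = -7/2*u*v**2 + 8/3*u*v + 5/6*u + 7/3*v + 29.
  leading term u*v**2: subtract (-7/4*v**2)·f_1 from -7/2*u*v**2 + 8/3*u*v + 5/6*u + 7/3*v + 29 → 8/3*u*v + 5/6*u - 49/4*v**4 + 7*v**3 + 7/4*v**2 + 7/3*v + 29
  leading term u*v: subtract (4/3*v)·f_1 from 8/3*u*v + 5/6*u - 49/4*v**4 + 7*v**3 + 7/4*v**2 + 7/3*v + 29 → 5/6*u - 49/4*v**4 + 49/3*v**3 - 43/12*v**2 + v + 29
  leading term u: subtract (5/12)·f_1 from 5/6*u - 49/4*v**4 + 49/3*v**3 - 43/12*v**2 + v + 29 → -49/4*v**4 + 49/3*v**3 - 2/3*v**2 - 2/3*v + 343/12
  leading term v**4: subtract (7/2*v**2)·h_4 from -49/4*v**4 + 49/3*v**3 - 2/3*v**2 - 2/3*v + 343/12 → 77/6*v**3 - 197/12*v**2 - 2/3*v + 343/12
  leading term v**3: subtract (-11/3*v)·h_4 from 77/6*v**3 - 197/12*v**2 - 2/3*v + 343/12 → -51/4*v**2 + 95/6*v + 343/12
  leading term v**2: subtract (51/14)·h_4 from -51/4*v**2 + 95/6*v + 343/12 → 256/21*v + 256/21
  leading term v: no divisor's leading term divides it; move 256/21*v to the remainder.
  leading term 1: no divisor's leading term divides it; move 256/21 to the remainder.
  remainder 256/21*v + 256/21 ≠ 0; add h_5 = 256/21*v + 256/21 to the basis.

The other S-polynomials (S(f_2,f_3), S(f_1,h_4), S(f_2,h_4), S(f_3,h_4), S(f_1,h_5), S(f_2,h_5), S(f_3,h_5), S(h_4,h_5)) all reduce to 0 modulo the current basis, so we have a Gröbner basis.
Inter-reduce: drop elements whose leading term is divisible by another's, tail-reduce, and make monic.
Reduced Gröbner basis: {u - 5, v + 1}.

Since the basis is lex-ordered, v + 1 is univariate in v. Its roots are {-1}. Back-substituting each root into the other basis elements fixes the other coordinates.
  v = -1: the earlier basis element becomes u - 5 = 0, giving u = 5 — point (5, -1).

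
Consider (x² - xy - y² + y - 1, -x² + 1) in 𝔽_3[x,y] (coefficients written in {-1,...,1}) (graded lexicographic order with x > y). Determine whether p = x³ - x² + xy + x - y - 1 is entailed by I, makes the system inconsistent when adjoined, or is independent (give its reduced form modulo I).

x³ - x² + xy + x - y - 1 is independent of I; its normal form modulo I is -y² - x + 1.

First compute the reduced Gröbner basis of I by Buchberger's algorithm.
f_1 = x² - xy - y² + y - 1, LT = x².
f_2 = -x² + 1, LT = x².

S(f_1,f_2): lcm = x². S = -xy - y² + y.
  leading term xy: no divisor's leading term divides it; move -xy to the remainder.
  leading term y²: no divisor's leading term divides it; move -y² to the remainder.
  leading term y: no divisor's leading term divides it; move y to the remainder.
  remainder -xy - y² + y ≠ 0; add h_3 = -xy - y² + y to the basis.

S(f_1,h_3): lcm = x²y. S = xy² - y³ + xy + y² - y.
  leading term xy²: subtract (-y)·h_3 from xy² - y³ + xy + y² - y → y³ + xy - y² - y
  leading term y³: no divisor's leading term divides it; move y³ to the remainder.
  leading term xy: subtract (-1)·h_3 from xy - y² - y → y²
  leading term y²: no divisor's leading term divides it; move y² to the remainder.
  remainder y³ + y² ≠ 0; add h_4 = y³ + y² to the basis.

The other S-polynomials (S(f_2,h_3), S(f_1,h_4), S(f_2,h_4), S(h_3,h_4)) all reduce to 0 modulo the current basis, so we have a Gröbner basis.
Inter-reduce: drop elements whose leading term is divisible by another's, tail-reduce, and make monic.
Reduced Gröbner basis: {y³ + y², x² - 1, xy + y² - y}.
Label its elements g_1 = y³ + y², g_2 = x² - 1, g_3 = xy + y² - y.

Reduce p = x³ - x² + xy + x - y - 1 modulo G:
  leading term x³: subtract (x)·g_2 from x³ - x² + xy + x - y - 1 → -x² + xy - x - y - 1
  leading term x²: subtract (-1)·g_2 from -x² + xy - x - y - 1 → xy - x - y + 1
  leading term xy: subtract (1)·g_3 from xy - x - y + 1 → -y² - x + 1
  leading term y²: no divisor's leading term divides it; move -y² to the remainder.
  leading term x: no divisor's leading term divides it; move -x to the remainder.
  leading term 1: no divisor's leading term divides it; move 1 to the remainder.
  normal form = -y² - x + 1.
The normal form is nonzero, so p ∉ I. Since p minus its normal form lies in I, I + (p) = I + (r) where r = -y² - x + 1; decide whether this ideal is the whole ring.
Run Buchberger on G together with r (pairs among the g_i already reduce to 0 since G is a Gröbner basis):
g_1 = y³ + y², LT = y³.
g_2 = x² - 1, LT = x².
g_3 = xy + y² - y, LT = xy.
r = -y² - x + 1, LT = y².

S(g_1,r): lcm = y³. S = -xy + y² + y.
  leading term xy: subtract (-1)·g_3 from -xy + y² + y → -y²
  leading term y²: subtract (1)·r from -y² → x - 1
  leading term x: no divisor's leading term divides it; move x to the remainder.
  leading term 1: no divisor's leading term divides it; move -1 to the remainder.
  remainder x - 1 ≠ 0; add m_5 = x - 1 to the basis.

The other S-polynomials (S(g_1,g_2), S(g_1,g_3), S(g_2,g_3), S(g_2,r), S(g_3,r), S(g_1,m_5), S(g_2,m_5), S(g_3,m_5), S(r,m_5)) all reduce to 0 modulo the current basis, so we have a Gröbner basis.
Inter-reduce: drop elements whose leading term is divisible by another's, tail-reduce, and make monic.
Reduced Gröbner basis: {y², x - 1}.
The reduced Gröbner basis of I + (p) is {y², x - 1} ≠ {1}, a proper ideal, so the enlarged system stays consistent: p is independent of I, with normal form -y² - x + 1.

The remainder on division by a Gröbner basis is unique — it is the normal form.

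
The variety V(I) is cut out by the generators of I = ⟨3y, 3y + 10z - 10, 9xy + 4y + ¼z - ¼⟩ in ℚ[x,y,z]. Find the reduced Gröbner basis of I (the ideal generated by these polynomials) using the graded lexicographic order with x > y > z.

G = {y, z - 1}

f_1 = 3y, LT = y.
f_2 = 3y + 10z - 10, LT = y.
f_3 = 9xy + 4y + ¼z - ¼, LT = xy.

S(f_1,f_2): lcm = y. S = -10/3z + 10/3.
  leading term z: no divisor's leading term divides it; move -10/3z to the remainder.
  leading term 1: no divisor's leading term divides it; move 10/3 to the remainder.
  remainder -10/3z + 10/3 ≠ 0; add g_4 = -10/3z + 10/3 to the basis.

The other S-polynomials (S(f_1,f_3), S(f_2,f_3), S(f_1,g_4), S(f_2,g_4), S(f_3,g_4)) all reduce to 0 modulo the current basis, so we have a Gröbner basis.
Inter-reduce: drop elements whose leading term is divisible by another's, tail-reduce, and make monic.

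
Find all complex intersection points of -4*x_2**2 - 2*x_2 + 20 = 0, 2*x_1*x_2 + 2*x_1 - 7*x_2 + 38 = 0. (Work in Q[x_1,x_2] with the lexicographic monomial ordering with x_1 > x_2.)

Compute a lex Gröbner basis by Buchberger's algorithm.
f_1 = -4*x_2**2 - 2*x_2 + 20, LT = x_2**2.
f_2 = 2*x_1*x_2 + 2*x_1 - 7*x_2 + 38, LT = x_1*x_2.

S(f_1,f_2): lcm = x_1*x_2**2. S = -1/2*x_1*x_2 - 5*x_1 + 7/2*x_2**2 - 19*x_2.
  leading term x_1*x_2: subtract (-1/4)·f_2 from -1/2*x_1*x_2 - 5*x_1 + 7/2*x_2**2 - 19*x_2 → -9/2*x_1 + 7/2*x_2**2 - 83/4*x_2 + 19/2
  leading term x_1: no divisor's leading term divides it; move -9/2*x_1 to the remainder.
  leading term x_2**2: subtract (-7/8)·f_1 from 7/2*x_2**2 - 83/4*x_2 + 19/2 → -45/2*x_2 + 27
  leading term x_2: no divisor's leading term divides it; move -45/2*x_2 to the remainder.
  leading term 1: no divisor's leading term divides it; move 27 to the remainder.
  remainder -9/2*x_1 - 45/2*x_2 + 27 ≠ 0; add h_3 = -9/2*x_1 - 45/2*x_2 + 27 to the basis.

S(f_1,h_3): leading monomials are coprime, so the S-polynomial reduces to 0 (Buchberger's first criterion).
S(f_2,h_3): lcm = x_1*x_2. S = x_1 - 5*x_2**2 + 5/2*x_2 + 19.
  leading term x_1: subtract (-2/9)·h_3 from x_1 - 5*x_2**2 + 5/2*x_2 + 19 → -5*x_2**2 - 5/2*x_2 + 25
  leading term x_2**2: subtract (5/4)·f_1 from -5*x_2**2 - 5/2*x_2 + 25 → 0
  remainder 0.

Every S-polynomial of the final basis reduces to 0, so we have a Gröbner basis.
Inter-reduce: drop elements whose leading term is divisible by another's, tail-reduce, and make monic.
Reduced Gröbner basis: {x_1 + 5*x_2 - 6, x_2**2 + 1/2*x_2 - 5}.

A lex Gröbner basis eliminates variables successively. Here x_2**2 + 1/2*x_2 - 5 depends only on x_2, with roots {-5/2, 2}; lifting each root through the earlier basis elements recovers the full solutions.
  x_2 = -5/2: the earlier basis element becomes x_1 - 37/2 = 0, giving x_1 = 37/2 — point (37/2, -5/2).
  x_2 = 2: the earlier basis element becomes x_1 + 4 = 0, giving x_1 = -4 — point (-4, 2).
Substituting each solution back into the original system confirms all equations vanish.

{(37/2, -5/2), (-4, 2)}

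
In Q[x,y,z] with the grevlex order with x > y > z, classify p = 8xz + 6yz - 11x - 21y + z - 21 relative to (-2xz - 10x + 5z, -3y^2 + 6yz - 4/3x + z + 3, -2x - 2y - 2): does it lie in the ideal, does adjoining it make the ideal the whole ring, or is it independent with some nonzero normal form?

First compute the reduced Gröbner basis of I by Buchberger's algorithm.
f_1 = -2xz - 10x + 5z, LT = xz.
f_2 = -3y^2 + 6yz - 4/3x + z + 3, LT = y^2.
f_3 = -2x - 2y - 2, LT = x.

S(f_1,f_3): lcm = xz. S = -yz + 5x - 7/2z.
  leading term yz: no divisor's leading term divides it; move -yz to the remainder.
  leading term x: subtract (-5/2)·f_3 from 5x - 7/2z → -5y - 7/2z - 5
  leading term y: no divisor's leading term divides it; move -5y to the remainder.
  leading term z: no divisor's leading term divides it; move -7/2z to the remainder.
  leading term 1: no divisor's leading term divides it; move -5 to the remainder.
  remainder -yz - 5y - 7/2z - 5 ≠ 0; add h_4 = -yz - 5y - 7/2z - 5 to the basis.

S(f_2,h_4): lcm = y^2z. S = -2yz^2 - 5y^2 + 4/9xz - 7/2yz - 1/3z^2 - 5y - z.
  leading term yz^2: subtract (2z)·h_4 from -2yz^2 - 5y^2 + 4/9xz - 7/2yz - 1/3z^2 - 5y - z → -5y^2 + 4/9xz + 13/2yz + 20/3z^2 - 5y + 9z
  leading term y^2: subtract (5/3)·f_2 from -5y^2 + 4/9xz + 13/2yz + 20/3z^2 - 5y + 9z → 4/9xz - 7/2yz + 20/3z^2 + 20/9x - 5y + 22/3z - 5
  leading term xz: subtract (-2/9)·f_1 from 4/9xz - 7/2yz + 20/3z^2 + 20/9x - 5y + 22/3z - 5 → -7/2yz + 20/3z^2 - 5y + 76/9z - 5
  leading term yz: subtract (7/2)·h_4 from -7/2yz + 20/3z^2 - 5y + 76/9z - 5 → 20/3z^2 + 25/2y + 745/36z + 25/2
  leading term z^2: no divisor's leading term divides it; move 20/3z^2 to the remainder.
  leading term y: no divisor's leading term divides it; move 25/2y to the remainder.
  leading term z: no divisor's leading term divides it; move 745/36z to the remainder.
  leading term 1: no divisor's leading term divides it; move 25/2 to the remainder.
  remainder 20/3z^2 + 25/2y + 745/36z + 25/2 ≠ 0; add h_5 = 20/3z^2 + 25/2y + 745/36z + 25/2 to the basis.

The other S-polynomials (S(f_1,f_2), S(f_2,f_3), S(f_1,h_4), S(f_3,h_4), S(f_1,h_5), S(f_2,h_5), S(f_3,h_5), S(h_4,h_5)) all reduce to 0 modulo the current basis, so we have a Gröbner basis.
Inter-reduce: drop elements whose leading term is divisible by another's, tail-reduce, and make monic.
Reduced Gröbner basis: {y^2 + 86/9y + 20/3z + 77/9, yz + 5y + 7/2z + 5, z^2 + 15/8y + 149/48z + 15/8, x + y + 1}.
Label its elements g_1 = y^2 + 86/9y + 20/3z + 77/9, g_2 = yz + 5y + 7/2z + 5, g_3 = z^2 + 15/8y + 149/48z + 15/8, g_4 = x + y + 1.

Reduce p = 8xz + 6yz - 11x - 21y + z - 21 modulo G:
  leading term xz: subtract (8z)·g_4 from 8xz + 6yz - 11x - 21y + z - 21 → -2yz - 11x - 21y - 7z - 21
  leading term yz: subtract (-2)·g_2 from -2yz - 11x - 21y - 7z - 21 → -11x - 11y - 11
  leading term x: subtract (-11)·g_4 from -11x - 11y - 11 → 0
  normal form = 0.
Since the normal form is 0, p ∈ I.

8xz + 6yz - 11x - 21y + z - 21 lies in I (it reduces to 0).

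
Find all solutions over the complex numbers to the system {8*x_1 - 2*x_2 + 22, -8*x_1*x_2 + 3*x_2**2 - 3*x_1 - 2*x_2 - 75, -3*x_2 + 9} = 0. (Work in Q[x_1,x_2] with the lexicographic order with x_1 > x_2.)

Compute a lex Gröbner basis by Buchberger's algorithm.
f_1 = 8*x_1 - 2*x_2 + 22, LT = x_1.
f_2 = -8*x_1*x_2 - 3*x_1 + 3*x_2**2 - 2*x_2 - 75, LT = x_1*x_2.
f_3 = -3*x_2 + 9, LT = x_2.

S(f_1,f_2): lcm = x_1*x_2. S = -3/8*x_1 + 1/8*x_2**2 + 5/2*x_2 - 75/8.
  leading term x_1: subtract (-3/64)·f_1 from -3/8*x_1 + 1/8*x_2**2 + 5/2*x_2 - 75/8 → 1/8*x_2**2 + 77/32*x_2 - 267/32
  leading term x_2**2: subtract (-1/24*x_2)·f_3 from 1/8*x_2**2 + 77/32*x_2 - 267/32 → 89/32*x_2 - 267/32
  leading term x_2: subtract (-89/96)·f_3 from 89/32*x_2 - 267/32 → 0
  remainder 0.

S(f_1,f_3): leading monomials are coprime, so the S-polynomial reduces to 0 (Buchberger's first criterion).
S(f_2,f_3): lcm = x_1*x_2. S = 27/8*x_1 - 3/8*x_2**2 + 1/4*x_2 + 75/8.
  leading term x_1: subtract (27/64)·f_1 from 27/8*x_1 - 3/8*x_2**2 + 1/4*x_2 + 75/8 → -3/8*x_2**2 + 35/32*x_2 + 3/32
  leading term x_2**2: subtract (1/8*x_2)·f_3 from -3/8*x_2**2 + 35/32*x_2 + 3/32 → -1/32*x_2 + 3/32
  leading term x_2: subtract (1/96)·f_3 from -1/32*x_2 + 3/32 → 0
  remainder 0.

Every S-polynomial of the final basis reduces to 0, so we have a Gröbner basis.
Inter-reduce: drop elements whose leading term is divisible by another's, tail-reduce, and make monic.
Reduced Gröbner basis: {x_1 + 2, x_2 - 3}.

A lex Gröbner basis eliminates variables successively. Here x_2 - 3 depends only on x_2, with roots {3}; lifting each root through the earlier basis elements recovers the full solutions.
  x_2 = 3: the earlier basis element becomes x_1 + 2 = 0, giving x_1 = -2 — point (-2, 3).
Each listed point satisfies every original equation (direct substitution).

{(-2, 3)}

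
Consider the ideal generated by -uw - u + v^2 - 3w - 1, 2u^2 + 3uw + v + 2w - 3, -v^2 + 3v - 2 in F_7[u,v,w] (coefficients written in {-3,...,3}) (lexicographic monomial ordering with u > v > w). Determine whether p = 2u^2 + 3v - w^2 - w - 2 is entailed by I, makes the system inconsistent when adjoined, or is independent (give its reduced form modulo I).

First compute the reduced Gröbner basis of I by Buchberger's algorithm.
f_1 = -uw - u + v^2 - 3w - 1, LT = uw.
f_2 = 2u^2 + 3uw + v + 2w - 3, LT = u^2.
f_3 = -v^2 + 3v - 2, LT = v^2.

S(f_1,f_2): lcm = u^2w. S = u^2 - uv^2 + 2uw^2 + 3uw + u + 3vw - w^2 - 2w.
  reduce S modulo (f_1, f_2, f_3):
  remainder -3uv + 2vw - 2v + 3w + 3 ≠ 0; add h_4 = -3uv + 2vw - 2v + 3w + 3 to the basis.

S(f_1,h_4): lcm = uvw. S = uv - v^3 + 3vw^2 + v + w^2 + w.
  reduce S modulo (f_1, f_2, f_3, h_4):
  remainder 3vw^2 + 3vw - 2v + w^2 + 2w ≠ 0; add h_5 = 3vw^2 + 3vw - 2v + w^2 + 2w to the basis.

S(f_3,h_4): lcm = uv^2. S = -3uv + 2u + 3v^2w - 3v^2 + vw + v.
  reduce S modulo (f_1, f_2, f_3, h_4, h_5):
  remainder 2u + vw + v - 2w + 3 ≠ 0; add h_6 = 2u + vw + v - 2w + 3 to the basis.

S(f_3,h_5): lcm = v^2w^2. S = -v^2w + 3v^2 - vw^2 - 3vw + 2w^2.
  reduce S modulo (f_1, f_2, f_3, h_4, h_5, h_6):
  remainder 2vw - v - 2w + 1 ≠ 0; add h_7 = 2vw - v - 2w + 1 to the basis.

S(h_5,h_7): lcm = vw^2. S = -2vw - 3v - w^2 - w.
  reduce S modulo (f_1, f_2, f_3, h_4, h_5, h_6, h_7):
  remainder 3v - w^2 - 3w + 1 ≠ 0; add h_8 = 3v - w^2 - 3w + 1 to the basis.

S(h_5,h_8): lcm = vw^2. S = vw - 3v - 2w^4 + w^3 + 3w.
  reduce S modulo (f_1, f_2, f_3, h_4, h_5, h_6, h_7, h_8):
  remainder -2w^4 + w^3 - 2w^2 - 2w - 2 ≠ 0; add h_9 = -2w^4 + w^3 - 2w^2 - 2w - 2 to the basis.

S(h_7,h_8): lcm = vw. S = 3v - 2w^3 + w^2 + w - 3.
  reduce S modulo (f_1, f_2, f_3, h_4, h_5, h_6, h_7, h_8, h_9):
  remainder -2w^3 + 2w^2 - 3w + 3 ≠ 0; add h_10 = -2w^3 + 2w^2 - 3w + 3 to the basis.

The other S-polynomials (S(f_1,f_3), S(f_2,f_3), S(f_2,h_4), S(f_1,h_5), S(f_2,h_5), S(h_4,h_5), S(f_1,h_6), S(f_2,h_6), S(f_3,h_6), S(h_4,h_6), S(h_5,h_6), S(f_1,h_7), S(f_2,h_7), S(f_3,h_7), S(h_4,h_7), S(h_6,h_7), S(f_1,h_8), S(f_2,h_8), S(f_3,h_8), S(h_4,h_8), S(h_6,h_8), S(f_1,h_9), S(f_2,h_9), S(f_3,h_9), S(h_4,h_9), S(h_5,h_9), S(h_6,h_9), S(h_7,h_9), S(h_8,h_9), S(f_1,h_10), S(f_2,h_10), S(f_3,h_10), S(h_4,h_10), S(h_5,h_10), S(h_6,h_10), S(h_7,h_10), S(h_8,h_10), S(h_9,h_10)) all reduce to 0 modulo the current basis, so we have a Gröbner basis.
Inter-reduce: drop elements whose leading term is divisible by another's, tail-reduce, and make monic.
Reduced Gröbner basis: {u + 2w^2 + 2w + 1, v + 2w^2 - w - 2, w^3 - w^2 - 2w + 2}.
Label its elements g_1 = u + 2w^2 + 2w + 1, g_2 = v + 2w^2 - w - 2, g_3 = w^3 - w^2 - 2w + 2.

Reduce p = 2u^2 + 3v - w^2 - w - 2 modulo G:
  leading term u^2: subtract (2u)·g_1 from 2u^2 + 3v - w^2 - w - 2 → 3uw^2 + 3uw - 2u + 3v - w^2 - w - 2
  leading term uw^2: subtract (3w^2)·g_1 from 3uw^2 + 3uw - 2u + 3v - w^2 - w - 2 → 3uw - 2u + 3v + w^4 + w^3 + 3w^2 - w - 2
  leading term uw: subtract (3w)·g_1 from 3uw - 2u + 3v + w^4 + w^3 + 3w^2 - w - 2 → -2u + 3v + w^4 + 2w^3 - 3w^2 + 3w - 2
  leading term u: subtract (-2)·g_1 from -2u + 3v + w^4 + 2w^3 - 3w^2 + 3w - 2 → 3v + w^4 + 2w^3 + w^2
  leading term v: subtract (3)·g_2 from 3v + w^4 + 2w^3 + w^2 → w^4 + 2w^3 + 2w^2 + 3w - 1
  leading term w^4: subtract (w)·g_3 from w^4 + 2w^3 + 2w^2 + 3w - 1 → 3w^3 - 3w^2 + w - 1
  leading term w^3: subtract (3)·g_3 from 3w^3 - 3w^2 + w - 1 → 0
  normal form = 0.
Since the normal form is 0, p ∈ I.

The remainder on division by a Gröbner basis is unique — it is the normal form.

2u^2 + 3v - w^2 - w - 2 lies in I (it reduces to 0).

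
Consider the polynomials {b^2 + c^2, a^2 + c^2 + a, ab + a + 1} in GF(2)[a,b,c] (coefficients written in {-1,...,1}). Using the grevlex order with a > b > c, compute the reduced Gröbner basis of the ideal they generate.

G = {c^4 + c^2 + b, ac^2 + a + b + 1, bc^2 + c^2 + a + 1, a^2 + c^2 + a, ab + a + 1, b^2 + c^2}

f_1 = b^2 + c^2, LT = b^2.
f_2 = a^2 + c^2 + a, LT = a^2.
f_3 = ab + a + 1, LT = ab.

S(f_1,f_3): lcm = ab^2. S = ac^2 + ab + b.
  leading term ac^2: no divisor's leading term divides it; move ac^2 to the remainder.
  leading term ab: subtract (1)·f_3 from ab + b → a + b + 1
  leading term a: no divisor's leading term divides it; move a to the remainder.
  leading term b: no divisor's leading term divides it; move b to the remainder.
  leading term 1: no divisor's leading term divides it; move 1 to the remainder.
  remainder ac^2 + a + b + 1 ≠ 0; add g_4 = ac^2 + a + b + 1 to the basis.

S(f_2,f_3): lcm = a^2b. S = bc^2 + a^2 + ab + a.
  leading term bc^2: no divisor's leading term divides it; move bc^2 to the remainder.
  leading term a^2: subtract (1)·f_2 from a^2 + ab + a → ab + c^2
  leading term ab: subtract (1)·f_3 from ab + c^2 → c^2 + a + 1
  leading term c^2: no divisor's leading term divides it; move c^2 to the remainder.
  leading term a: no divisor's leading term divides it; move a to the remainder.
  leading term 1: no divisor's leading term divides it; move 1 to the remainder.
  remainder bc^2 + c^2 + a + 1 ≠ 0; add g_5 = bc^2 + c^2 + a + 1 to the basis.

S(f_2,g_4): lcm = a^2c^2. S = c^4 + ac^2 + a^2 + ab + a.
  leading term c^4: no divisor's leading term divides it; move c^4 to the remainder.
  leading term ac^2: subtract (1)·g_4 from ac^2 + a^2 + ab + a → a^2 + ab + b + 1
  leading term a^2: subtract (1)·f_2 from a^2 + ab + b + 1 → ab + c^2 + a + b + 1
  leading term ab: subtract (1)·f_3 from ab + c^2 + a + b + 1 → c^2 + b
  leading term c^2: no divisor's leading term divides it; move c^2 to the remainder.
  leading term b: no divisor's leading term divides it; move b to the remainder.
  remainder c^4 + c^2 + b ≠ 0; add g_6 = c^4 + c^2 + b to the basis.

The other S-polynomials (S(f_1,f_2), S(f_1,g_4), S(f_3,g_4), S(f_1,g_5), S(f_2,g_5), S(f_3,g_5), S(g_4,g_5), S(f_1,g_6), S(f_2,g_6), S(f_3,g_6), S(g_4,g_6), S(g_5,g_6)) all reduce to 0 modulo the current basis, so we have a Gröbner basis.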